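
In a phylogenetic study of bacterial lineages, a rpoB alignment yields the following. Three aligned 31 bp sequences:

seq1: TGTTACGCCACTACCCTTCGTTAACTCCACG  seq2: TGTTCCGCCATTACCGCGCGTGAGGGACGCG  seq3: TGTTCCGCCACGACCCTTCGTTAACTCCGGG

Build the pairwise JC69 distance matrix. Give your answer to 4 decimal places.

d(seq1,seq2) = 0.4806, d(seq1,seq3) = 0.1416, d(seq2,seq3) = 0.4806

seq1–seq2: 11/31 sites differ → p ≈ 0.354839, d = −0.75 ln(1 − 0.473119) = 0.480585 ≈ 0.4806.
seq1–seq3: 4/31 sites differ → p ≈ 0.129032, d = −0.75 ln(1 − 0.172043) = 0.141596 ≈ 0.1416.
seq2–seq3: 11/31 sites differ → p ≈ 0.354839, d = −0.75 ln(1 − 0.473119) = 0.480585 ≈ 0.4806.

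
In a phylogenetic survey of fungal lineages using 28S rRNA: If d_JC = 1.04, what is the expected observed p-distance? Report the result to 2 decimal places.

p = (3/4)(1 − e^(−4d/3)) = 0.75 × (1 − e^(-1.386667)) = 0.75 × (1 − 0.249907) = 0.562570.

0.56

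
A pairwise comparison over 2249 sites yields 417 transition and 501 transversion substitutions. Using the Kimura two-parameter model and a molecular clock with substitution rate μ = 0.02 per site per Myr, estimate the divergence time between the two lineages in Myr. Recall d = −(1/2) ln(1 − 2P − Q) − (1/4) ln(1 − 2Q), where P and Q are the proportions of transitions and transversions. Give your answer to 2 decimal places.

P = 417/2249 ≈ 0.185416 and Q = 501/2249 ≈ 0.222766.
Under the Kimura two-parameter model, d = −½ ln(1 − 2P − Q) − ¼ ln(1 − 2Q).
1 − 2P − Q = 0.406402, giving −½ ln(0.406402) = 0.450206.
1 − 2Q = 0.554468, giving −¼ ln(0.554468) = 0.147437.
d = 0.450206 + 0.147437 = 0.597643.
Under a molecular clock d = 2μt, so t = d/(2μ) = 0.597643 / (2 × 0.02) = 14.94 Myr.

14.94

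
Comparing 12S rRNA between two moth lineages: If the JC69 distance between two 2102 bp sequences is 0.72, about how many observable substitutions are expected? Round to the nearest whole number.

Invert JC69: p = (3/4)(1 − e^(−4d/3)) = 0.75 × (1 − e^(-0.96)) = 0.75 × (1 − 0.382893) = 0.462830.
Expected differing sites = pL ≈ 0.462830 × 2102 = 972.86866 ≈ 973.

973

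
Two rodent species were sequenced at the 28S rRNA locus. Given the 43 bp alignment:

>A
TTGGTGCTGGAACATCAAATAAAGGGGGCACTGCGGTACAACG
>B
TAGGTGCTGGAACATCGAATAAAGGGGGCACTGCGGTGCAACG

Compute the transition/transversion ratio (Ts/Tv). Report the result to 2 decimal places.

2.00

Transitions are A↔G and C↔T; transversions are all other mismatches.
Transitions: 2. Transversions: 1.
R = 2/1 = 2.00.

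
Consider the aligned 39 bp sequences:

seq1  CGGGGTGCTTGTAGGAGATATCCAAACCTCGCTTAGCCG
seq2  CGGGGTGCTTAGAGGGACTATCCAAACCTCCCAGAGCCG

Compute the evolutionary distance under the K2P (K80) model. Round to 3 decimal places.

0.240

Of 39 sites, 3 differences are transitions and 5 are transversions, so P = 3/39 ≈ 0.076923 and Q = 5/39 ≈ 0.128205.
Under the Kimura two-parameter model, d = −½ ln(1 − 2P − Q) − ¼ ln(1 − 2Q).
1 − 2P − Q = 0.717949, giving −½ ln(0.717949) = 0.165678.
1 − 2Q = 0.74359, giving −¼ ln(0.74359) = 0.074066.
d = 0.165678 + 0.074066 = 0.239744.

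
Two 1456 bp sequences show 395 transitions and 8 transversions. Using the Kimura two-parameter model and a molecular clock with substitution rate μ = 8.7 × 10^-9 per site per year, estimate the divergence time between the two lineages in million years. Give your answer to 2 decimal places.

22.98

P = 395/1456 ≈ 0.271291 and Q = 8/1456 ≈ 0.005495.
Under the Kimura two-parameter model, d = −½ ln(1 − 2P − Q) − ¼ ln(1 − 2Q).
1 − 2P − Q = 0.451923, giving −½ ln(0.451923) = 0.397122.
1 − 2Q = 0.98901, giving −¼ ln(0.98901) = 0.002763.
d = 0.397122 + 0.002763 = 0.399885.
Under a molecular clock d = 2μt, so t = d/(2μ) = 0.399885 / (2 × 8.7 × 10^-9) = 22.98 million years.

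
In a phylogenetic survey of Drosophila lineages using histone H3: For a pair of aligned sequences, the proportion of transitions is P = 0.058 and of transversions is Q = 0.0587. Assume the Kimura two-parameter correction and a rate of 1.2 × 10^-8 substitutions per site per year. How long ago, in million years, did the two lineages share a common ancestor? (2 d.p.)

5.30

Under the Kimura two-parameter model, d = −½ ln(1 − 2P − Q) − ¼ ln(1 − 2Q).
1 − 2P − Q = 0.8253, giving −½ ln(0.8253) = 0.096004.
1 − 2Q = 0.8826, giving −¼ ln(0.8826) = 0.031221.
d = 0.096004 + 0.031221 = 0.127225.
Under a molecular clock d = 2μt, so t = d/(2μ) = 0.127225 / (2 × 1.2 × 10^-8) = 5.30 million years.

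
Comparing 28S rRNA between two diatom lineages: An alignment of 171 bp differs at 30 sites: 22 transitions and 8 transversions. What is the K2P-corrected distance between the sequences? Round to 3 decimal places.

P = 22/171 ≈ 0.128655 and Q = 8/171 ≈ 0.046784.
Under the Kimura two-parameter model, d = −½ ln(1 − 2P − Q) − ¼ ln(1 − 2Q).
1 − 2P − Q = 0.695906, giving −½ ln(0.695906) = 0.181270.
1 − 2Q = 0.906432, giving −¼ ln(0.906432) = 0.024560.
d = 0.181270 + 0.024560 = 0.205830.

0.206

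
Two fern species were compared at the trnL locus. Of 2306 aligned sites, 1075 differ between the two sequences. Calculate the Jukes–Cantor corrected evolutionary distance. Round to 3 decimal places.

p = 1075/2306 ≈ 0.466175.
d = −(3/4) ln(1 − 4p/3) = −0.75 ln(1 − 0.621567) = −0.75 ln(0.378433)
  = −0.75 × (-0.971716) = 0.728787 substitutions/site.

0.729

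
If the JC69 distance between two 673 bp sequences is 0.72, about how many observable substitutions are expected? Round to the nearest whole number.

Invert JC69: p = (3/4)(1 − e^(−4d/3)) = 0.75 × (1 − e^(-0.96)) = 0.75 × (1 − 0.382893) = 0.462830.
Expected differing sites = pL ≈ 0.462830 × 673 = 311.48459 ≈ 311.

311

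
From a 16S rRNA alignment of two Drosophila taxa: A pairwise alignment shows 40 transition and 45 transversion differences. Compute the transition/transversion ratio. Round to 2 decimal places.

0.89

R = 40/45 = 0.888888… ≈ 0.89 (to 2 d.p.).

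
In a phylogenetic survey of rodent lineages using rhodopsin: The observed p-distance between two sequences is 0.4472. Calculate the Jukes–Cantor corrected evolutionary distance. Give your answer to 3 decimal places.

0.680

d = −(3/4) ln(1 − 4p/3) = −0.75 ln(1 − 0.596267) = −0.75 ln(0.403733)
  = −0.75 × (-0.907002) = 0.680252 substitutions/site.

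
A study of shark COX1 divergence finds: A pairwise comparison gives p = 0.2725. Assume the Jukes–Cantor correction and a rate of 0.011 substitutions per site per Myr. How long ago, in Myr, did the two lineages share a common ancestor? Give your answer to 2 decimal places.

d = −(3/4) ln(1 − 4p/3) = −0.75 ln(1 − 0.363333) = −0.75 ln(0.636667)
  = −0.75 × (-0.451509) = 0.338632 substitutions/site.
Under a molecular clock d = 2μt, so t = d/(2μ) = 0.338632 / (2 × 0.011) = 15.39 Myr.

15.39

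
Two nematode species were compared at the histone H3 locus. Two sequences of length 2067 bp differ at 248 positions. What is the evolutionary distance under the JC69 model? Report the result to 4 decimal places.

0.1307

p = 248/2067 ≈ 0.119981.
d = −(3/4) ln(1 − 4p/3) = −0.75 ln(1 − 0.159975) = −0.75 ln(0.840025)
  = −0.75 × (-0.174324) = 0.130743 substitutions/site.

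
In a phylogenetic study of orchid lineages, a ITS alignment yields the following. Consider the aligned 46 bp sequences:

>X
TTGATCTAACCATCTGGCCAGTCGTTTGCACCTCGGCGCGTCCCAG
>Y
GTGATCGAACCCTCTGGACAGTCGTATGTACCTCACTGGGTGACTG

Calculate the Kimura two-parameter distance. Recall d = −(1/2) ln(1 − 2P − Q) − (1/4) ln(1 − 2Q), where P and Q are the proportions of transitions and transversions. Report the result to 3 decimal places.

0.356

Of 46 sites, 3 differences are transitions and 10 are transversions, so P = 3/46 ≈ 0.065217 and Q = 10/46 ≈ 0.217391.
Under the Kimura two-parameter model, d = −½ ln(1 − 2P − Q) − ¼ ln(1 − 2Q).
1 − 2P − Q = 0.652175, giving −½ ln(0.652175) = 0.213721.
1 − 2Q = 0.565218, giving −¼ ln(0.565218) = 0.142636.
d = 0.213721 + 0.142636 = 0.356357.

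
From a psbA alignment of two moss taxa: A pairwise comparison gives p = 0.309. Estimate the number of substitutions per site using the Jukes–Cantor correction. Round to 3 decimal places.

d = −(3/4) ln(1 − 4p/3) = −0.75 ln(1 − 0.412) = −0.75 ln(0.588)
  = −0.75 × (-0.531028) = 0.398271 substitutions/site.

0.398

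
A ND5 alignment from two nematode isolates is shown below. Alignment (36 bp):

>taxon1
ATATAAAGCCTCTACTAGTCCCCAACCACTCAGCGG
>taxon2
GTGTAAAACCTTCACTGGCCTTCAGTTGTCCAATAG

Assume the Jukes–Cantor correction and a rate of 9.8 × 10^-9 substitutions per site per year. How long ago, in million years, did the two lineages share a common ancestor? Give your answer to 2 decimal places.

42.04

The sequences differ at 18 of 36 sites, so p = 18/36 = 0.5.
d = −(3/4) ln(1 − 4p/3) = −0.75 ln(1 − 0.666667) = −0.75 ln(0.333333)
  = −0.75 × (-1.098613) = 0.823960 substitutions/site.
Under a molecular clock d = 2μt, so t = d/(2μ) = 0.823960 / (2 × 9.8 × 10^-9) = 42.04 million years.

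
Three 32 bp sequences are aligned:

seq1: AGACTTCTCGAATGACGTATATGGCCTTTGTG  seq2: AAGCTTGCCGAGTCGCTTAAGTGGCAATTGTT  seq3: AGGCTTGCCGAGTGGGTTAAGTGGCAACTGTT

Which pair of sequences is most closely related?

seq1–seq2: 13/32 differ, p = 0.406, d = 0.585.
seq1–seq3: 13/32 differ, p = 0.406, d = 0.585.
seq2–seq3: 4/32 differ, p = 0.125, d = 0.137.
The smallest distance is between seq2 and seq3.

seq2 and seq3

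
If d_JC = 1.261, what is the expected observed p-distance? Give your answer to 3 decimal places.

0.610

p = (3/4)(1 − e^(−4d/3)) = 0.75 × (1 − e^(-1.681333)) = 0.75 × (1 − 0.186126) = 0.610406.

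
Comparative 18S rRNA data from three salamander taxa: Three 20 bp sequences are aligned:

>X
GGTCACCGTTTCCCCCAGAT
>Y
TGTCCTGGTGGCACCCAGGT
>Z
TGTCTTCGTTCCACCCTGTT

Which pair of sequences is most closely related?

X–Y: 8/20 differ, p = 0.400, d = 0.572.
X–Z: 7/20 differ, p = 0.350, d = 0.471.
Y–Z: 6/20 differ, p = 0.300, d = 0.383.
The smallest distance is between Y and Z.

Y and Z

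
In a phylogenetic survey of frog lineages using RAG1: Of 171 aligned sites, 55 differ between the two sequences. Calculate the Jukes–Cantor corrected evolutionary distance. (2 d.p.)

0.42

p = 55/171 ≈ 0.321637.
d = −(3/4) ln(1 − 4p/3) = −0.75 ln(1 − 0.428849) = −0.75 ln(0.571151)
  = −0.75 × (-0.560102) = 0.420077 substitutions/site.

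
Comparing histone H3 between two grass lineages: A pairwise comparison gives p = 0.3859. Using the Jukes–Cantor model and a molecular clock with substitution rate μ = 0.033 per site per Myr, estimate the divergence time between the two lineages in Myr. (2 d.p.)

d = −(3/4) ln(1 − 4p/3) = −0.75 ln(1 − 0.514533) = −0.75 ln(0.485467)
  = −0.75 × (-0.722644) = 0.541983 substitutions/site.
Under a molecular clock d = 2μt, so t = d/(2μ) = 0.541983 / (2 × 0.033) = 8.21 Myr.

8.21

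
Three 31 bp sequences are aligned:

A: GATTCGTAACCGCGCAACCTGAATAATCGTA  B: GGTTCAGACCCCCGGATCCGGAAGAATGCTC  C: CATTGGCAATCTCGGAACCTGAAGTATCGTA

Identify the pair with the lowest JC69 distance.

A and C

A–B: 12/31 differ, p = 0.387, d = 0.544.
A–C: 8/31 differ, p = 0.258, d = 0.316.
B–C: 14/31 differ, p = 0.452, d = 0.691.
The smallest distance is between A and C.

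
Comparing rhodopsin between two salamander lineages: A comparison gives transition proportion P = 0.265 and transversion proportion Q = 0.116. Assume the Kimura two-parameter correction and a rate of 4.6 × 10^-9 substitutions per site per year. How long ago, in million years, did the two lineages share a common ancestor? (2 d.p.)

Under the Kimura two-parameter model, d = −½ ln(1 − 2P − Q) − ¼ ln(1 − 2Q).
1 − 2P − Q = 0.354, giving −½ ln(0.354) = 0.519229.
1 − 2Q = 0.768, giving −¼ ln(0.768) = 0.065991.
d = 0.519229 + 0.065991 = 0.585220.
Under a molecular clock d = 2μt, so t = d/(2μ) = 0.585220 / (2 × 4.6 × 10^-9) = 63.61 million years.

63.61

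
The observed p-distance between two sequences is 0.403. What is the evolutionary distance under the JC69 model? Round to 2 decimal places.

0.58

d = −(3/4) ln(1 − 4p/3) = −0.75 ln(1 − 0.537333) = −0.75 ln(0.462667)
  = −0.75 × (-0.770748) = 0.578061 substitutions/site.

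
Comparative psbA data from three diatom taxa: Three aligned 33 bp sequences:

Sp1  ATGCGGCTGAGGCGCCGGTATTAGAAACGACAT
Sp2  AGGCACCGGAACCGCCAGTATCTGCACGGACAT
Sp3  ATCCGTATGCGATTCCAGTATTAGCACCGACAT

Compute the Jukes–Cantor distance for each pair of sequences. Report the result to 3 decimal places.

Sp1–Sp2: 12/33 sites differ → p ≈ 0.363636, d = −0.75 ln(1 − 0.484848) = 0.497470 ≈ 0.497.
Sp1–Sp3: 10/33 sites differ → p ≈ 0.30303, d = −0.75 ln(1 − 0.40404) = 0.388186 ≈ 0.388.
Sp2–Sp3: 14/33 sites differ → p ≈ 0.424242, d = −0.75 ln(1 − 0.565656) = 0.625439 ≈ 0.625.

d(Sp1,Sp2) = 0.497, d(Sp1,Sp3) = 0.388, d(Sp2,Sp3) = 0.625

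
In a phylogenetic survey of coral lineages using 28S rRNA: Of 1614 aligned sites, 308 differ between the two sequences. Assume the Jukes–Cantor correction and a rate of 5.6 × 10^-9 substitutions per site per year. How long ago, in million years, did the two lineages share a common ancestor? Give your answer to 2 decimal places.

19.66

p = 308/1614 ≈ 0.19083.
d = −(3/4) ln(1 − 4p/3) = −0.75 ln(1 − 0.25444) = −0.75 ln(0.74556)
  = −0.75 × (-0.293620) = 0.220215 substitutions/site.
Under a molecular clock d = 2μt, so t = d/(2μ) = 0.220215 / (2 × 5.6 × 10^-9) = 19.66 million years.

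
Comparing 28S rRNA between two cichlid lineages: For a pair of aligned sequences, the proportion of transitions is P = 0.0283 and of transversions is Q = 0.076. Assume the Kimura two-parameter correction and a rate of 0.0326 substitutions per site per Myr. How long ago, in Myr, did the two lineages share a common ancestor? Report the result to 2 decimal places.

Under the Kimura two-parameter model, d = −½ ln(1 − 2P − Q) − ¼ ln(1 − 2Q).
1 − 2P − Q = 0.8674, giving −½ ln(0.8674) = 0.071128.
1 − 2Q = 0.848, giving −¼ ln(0.848) = 0.041219.
d = 0.071128 + 0.041219 = 0.112347.
Under a molecular clock d = 2μt, so t = d/(2μ) = 0.112347 / (2 × 0.0326) = 1.72 Myr.

1.72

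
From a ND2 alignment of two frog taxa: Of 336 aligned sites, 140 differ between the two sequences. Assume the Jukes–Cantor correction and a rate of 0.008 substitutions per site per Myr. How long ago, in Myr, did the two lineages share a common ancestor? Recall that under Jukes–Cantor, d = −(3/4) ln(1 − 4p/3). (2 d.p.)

p = 140/336 ≈ 0.416667.
d = −(3/4) ln(1 − 4p/3) = −0.75 ln(1 − 0.555556) = −0.75 ln(0.444444)
  = −0.75 × (-0.810931) = 0.608198 substitutions/site.
Under a molecular clock d = 2μt, so t = d/(2μ) = 0.608198 / (2 × 0.008) = 38.01 Myr.

38.01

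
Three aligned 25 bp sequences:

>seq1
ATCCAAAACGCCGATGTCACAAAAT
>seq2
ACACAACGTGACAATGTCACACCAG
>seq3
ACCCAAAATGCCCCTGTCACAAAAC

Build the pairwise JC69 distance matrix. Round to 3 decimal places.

seq1–seq2: 10/25 sites differ → p = 0.4, d = −0.75 ln(1 − 0.533333) = 0.571605 ≈ 0.572.
seq1–seq3: 5/25 sites differ → p = 0.2, d = −0.75 ln(1 − 0.266667) = 0.232617 ≈ 0.233.
seq2–seq3: 9/25 sites differ → p = 0.36, d = −0.75 ln(1 − 0.48) = 0.490445 ≈ 0.490.

d(seq1,seq2) = 0.572, d(seq1,seq3) = 0.233, d(seq2,seq3) = 0.490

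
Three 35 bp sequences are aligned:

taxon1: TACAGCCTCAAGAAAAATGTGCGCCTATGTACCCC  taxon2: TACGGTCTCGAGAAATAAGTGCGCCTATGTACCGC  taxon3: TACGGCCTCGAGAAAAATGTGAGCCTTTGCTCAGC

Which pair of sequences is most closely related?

taxon1–taxon2: 6/35 differ, p = 0.171, d = 0.195.
taxon1–taxon3: 8/35 differ, p = 0.229, d = 0.273.
taxon2–taxon3: 8/35 differ, p = 0.229, d = 0.273.
The smallest distance is between taxon1 and taxon2.

taxon1 and taxon2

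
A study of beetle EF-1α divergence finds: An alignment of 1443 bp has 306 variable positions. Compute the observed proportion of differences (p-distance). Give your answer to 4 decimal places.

0.2121

p = 306/1443 = 0.212058… ≈ 0.2121 (to 4 d.p.).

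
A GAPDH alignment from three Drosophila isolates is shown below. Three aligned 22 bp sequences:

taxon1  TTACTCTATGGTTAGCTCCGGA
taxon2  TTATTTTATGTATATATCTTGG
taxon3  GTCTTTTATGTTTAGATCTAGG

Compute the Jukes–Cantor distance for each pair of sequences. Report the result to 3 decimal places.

d(taxon1,taxon2) = 0.591, d(taxon1,taxon3) = 0.591, d(taxon2,taxon3) = 0.271

taxon1–taxon2: 9/22 sites differ → p ≈ 0.409091, d = −0.75 ln(1 − 0.545455) = 0.591344 ≈ 0.591.
taxon1–taxon3: 9/22 sites differ → p ≈ 0.409091, d = −0.75 ln(1 − 0.545455) = 0.591344 ≈ 0.591.
taxon2–taxon3: 5/22 sites differ → p ≈ 0.227273, d = −0.75 ln(1 − 0.303031) = 0.270761 ≈ 0.271.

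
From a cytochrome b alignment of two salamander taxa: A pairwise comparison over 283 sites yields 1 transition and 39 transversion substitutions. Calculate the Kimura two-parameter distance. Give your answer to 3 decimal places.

P = 1/283 ≈ 0.003534 and Q = 39/283 ≈ 0.137809.
Under the Kimura two-parameter model, d = −½ ln(1 − 2P − Q) − ¼ ln(1 − 2Q).
1 − 2P − Q = 0.855123, giving −½ ln(0.855123) = 0.078255.
1 − 2Q = 0.724382, giving −¼ ln(0.724382) = 0.080609.
d = 0.078255 + 0.080609 = 0.158864.

0.159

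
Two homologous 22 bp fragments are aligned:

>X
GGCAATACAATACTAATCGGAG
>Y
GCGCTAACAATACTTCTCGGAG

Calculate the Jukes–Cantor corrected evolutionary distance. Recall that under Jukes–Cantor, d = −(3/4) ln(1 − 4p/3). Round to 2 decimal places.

0.41

The sequences differ at 7 of 22 sites (2, 3, 4, 5, 6, 15, 16), so p = 7/22 ≈ 0.318182.
d = −(3/4) ln(1 − 4p/3) = −0.75 ln(1 − 0.424243) = −0.75 ln(0.575757)
  = −0.75 × (-0.552070) = 0.414053 substitutions/site.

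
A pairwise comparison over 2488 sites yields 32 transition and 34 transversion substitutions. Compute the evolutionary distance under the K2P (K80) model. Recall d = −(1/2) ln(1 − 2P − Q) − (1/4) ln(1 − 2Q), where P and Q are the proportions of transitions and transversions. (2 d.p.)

0.03

P = 32/2488 ≈ 0.012862 and Q = 34/2488 ≈ 0.013666.
Under the Kimura two-parameter model, d = −½ ln(1 − 2P − Q) − ¼ ln(1 − 2Q).
1 − 2P − Q = 0.96061, giving −½ ln(0.96061) = 0.020093.
1 − 2Q = 0.972668, giving −¼ ln(0.972668) = 0.006928.
d = 0.020093 + 0.006928 = 0.027021.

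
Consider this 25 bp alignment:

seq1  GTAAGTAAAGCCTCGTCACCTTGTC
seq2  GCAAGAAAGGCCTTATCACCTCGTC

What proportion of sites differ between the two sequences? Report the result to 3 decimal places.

The sequences differ at 6 of 25 positions (sites 2, 6, 9, 14, 15, 22).
p = 6/25 = 0.240.

0.240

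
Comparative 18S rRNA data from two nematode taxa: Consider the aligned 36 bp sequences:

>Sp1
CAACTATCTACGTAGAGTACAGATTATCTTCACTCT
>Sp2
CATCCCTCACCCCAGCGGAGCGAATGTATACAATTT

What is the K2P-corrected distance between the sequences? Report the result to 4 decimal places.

0.7580

Of 36 sites, 4 differences are transitions and 13 are transversions, so P = 4/36 ≈ 0.111111 and Q = 13/36 ≈ 0.361111.
Under the Kimura two-parameter model, d = −½ ln(1 − 2P − Q) − ¼ ln(1 − 2Q).
1 − 2P − Q = 0.416667, giving −½ ln(0.416667) = 0.437734.
1 − 2Q = 0.277778, giving −¼ ln(0.277778) = 0.320233.
d = 0.437734 + 0.320233 = 0.757967.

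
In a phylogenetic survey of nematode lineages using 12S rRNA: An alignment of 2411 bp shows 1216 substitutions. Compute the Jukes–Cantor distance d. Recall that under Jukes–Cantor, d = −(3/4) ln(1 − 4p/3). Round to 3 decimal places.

p = 1216/2411 ≈ 0.504355.
d = −(3/4) ln(1 − 4p/3) = −0.75 ln(1 − 0.672473) = −0.75 ln(0.327527)
  = −0.75 × (-1.116185) = 0.837139 substitutions/site.

0.837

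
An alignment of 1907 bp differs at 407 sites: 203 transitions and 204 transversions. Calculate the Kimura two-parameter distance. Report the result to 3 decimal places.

P = 203/1907 ≈ 0.10645 and Q = 204/1907 ≈ 0.106974.
Under the Kimura two-parameter model, d = −½ ln(1 − 2P − Q) − ¼ ln(1 − 2Q).
1 − 2P − Q = 0.680126, giving −½ ln(0.680126) = 0.192739.
1 − 2Q = 0.786052, giving −¼ ln(0.786052) = 0.060183.
d = 0.192739 + 0.060183 = 0.252922.

0.253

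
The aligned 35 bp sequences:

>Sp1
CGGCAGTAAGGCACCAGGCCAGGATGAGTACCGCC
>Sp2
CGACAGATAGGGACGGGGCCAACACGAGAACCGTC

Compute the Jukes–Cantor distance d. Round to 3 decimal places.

0.407

The sequences differ at 11 of 35 sites, so p = 11/35 ≈ 0.314286.
d = −(3/4) ln(1 − 4p/3) = −0.75 ln(1 − 0.419048) = −0.75 ln(0.580952)
  = −0.75 × (-0.543087) = 0.407315 substitutions/site.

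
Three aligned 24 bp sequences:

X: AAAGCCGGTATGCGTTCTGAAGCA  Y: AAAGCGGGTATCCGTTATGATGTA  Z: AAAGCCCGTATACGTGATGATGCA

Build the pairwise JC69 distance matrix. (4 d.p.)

X–Y: 5/24 sites differ → p ≈ 0.208333, d = −0.75 ln(1 − 0.277777) = 0.244066 ≈ 0.2441.
X–Z: 5/24 sites differ → p ≈ 0.208333, d = −0.75 ln(1 − 0.277777) = 0.244066 ≈ 0.2441.
Y–Z: 5/24 sites differ → p ≈ 0.208333, d = −0.75 ln(1 − 0.277777) = 0.244066 ≈ 0.2441.

d(X,Y) = 0.2441, d(X,Z) = 0.2441, d(Y,Z) = 0.2441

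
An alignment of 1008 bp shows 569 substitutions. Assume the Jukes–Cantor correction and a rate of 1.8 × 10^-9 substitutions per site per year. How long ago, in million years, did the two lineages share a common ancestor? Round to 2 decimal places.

p = 569/1008 ≈ 0.564484.
d = −(3/4) ln(1 − 4p/3) = −0.75 ln(1 − 0.752645) = −0.75 ln(0.247355)
  = −0.75 × (-1.396931) = 1.047698 substitutions/site.
Under a molecular clock d = 2μt, so t = d/(2μ) = 1.047698 / (2 × 1.8 × 10^-9) = 291.03 million years.

291.03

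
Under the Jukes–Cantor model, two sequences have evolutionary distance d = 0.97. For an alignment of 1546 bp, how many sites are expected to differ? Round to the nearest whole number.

841

Invert JC69: p = (3/4)(1 − e^(−4d/3)) = 0.75 × (1 − e^(-1.293333)) = 0.75 × (1 − 0.274355) = 0.544234.
Expected differing sites = pL ≈ 0.544234 × 1546 = 841.385764 ≈ 841.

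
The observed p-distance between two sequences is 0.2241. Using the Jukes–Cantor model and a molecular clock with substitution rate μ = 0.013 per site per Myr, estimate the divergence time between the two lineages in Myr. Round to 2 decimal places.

10.24

d = −(3/4) ln(1 − 4p/3) = −0.75 ln(1 − 0.2988) = −0.75 ln(0.7012)
  = −0.75 × (-0.354962) = 0.266222 substitutions/site.
Under a molecular clock d = 2μt, so t = d/(2μ) = 0.266222 / (2 × 0.013) = 10.24 Myr.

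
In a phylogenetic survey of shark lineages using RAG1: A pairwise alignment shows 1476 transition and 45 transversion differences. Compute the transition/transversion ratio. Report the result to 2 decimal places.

32.80

R = 1476/45 = 32.80.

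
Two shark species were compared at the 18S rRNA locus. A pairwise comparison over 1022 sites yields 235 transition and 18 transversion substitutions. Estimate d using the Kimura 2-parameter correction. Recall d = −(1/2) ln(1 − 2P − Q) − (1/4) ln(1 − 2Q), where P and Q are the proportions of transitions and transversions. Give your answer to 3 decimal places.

0.334

P = 235/1022 ≈ 0.229941 and Q = 18/1022 ≈ 0.017613.
Under the Kimura two-parameter model, d = −½ ln(1 − 2P − Q) − ¼ ln(1 − 2Q).
1 − 2P − Q = 0.522505, giving −½ ln(0.522505) = 0.324560.
1 − 2Q = 0.964774, giving −¼ ln(0.964774) = 0.008965.
d = 0.324560 + 0.008965 = 0.333525.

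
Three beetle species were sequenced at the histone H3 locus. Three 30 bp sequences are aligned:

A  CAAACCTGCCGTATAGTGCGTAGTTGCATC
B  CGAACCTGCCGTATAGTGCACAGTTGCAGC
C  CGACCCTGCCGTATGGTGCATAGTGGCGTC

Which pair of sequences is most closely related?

A–B: 4/30 differ, p = 0.133, d = 0.147.
A–C: 6/30 differ, p = 0.200, d = 0.233.
B–C: 6/30 differ, p = 0.200, d = 0.233.
The smallest distance is between A and B.

A and B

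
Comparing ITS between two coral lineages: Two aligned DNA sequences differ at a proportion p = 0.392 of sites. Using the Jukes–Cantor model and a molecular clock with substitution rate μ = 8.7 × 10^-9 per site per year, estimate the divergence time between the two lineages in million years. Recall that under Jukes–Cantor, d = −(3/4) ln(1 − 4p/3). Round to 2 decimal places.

d = −(3/4) ln(1 − 4p/3) = −0.75 ln(1 − 0.522667) = −0.75 ln(0.477333)
  = −0.75 × (-0.739541) = 0.554656 substitutions/site.
Under a molecular clock d = 2μt, so t = d/(2μ) = 0.554656 / (2 × 8.7 × 10^-9) = 31.88 million years.

31.88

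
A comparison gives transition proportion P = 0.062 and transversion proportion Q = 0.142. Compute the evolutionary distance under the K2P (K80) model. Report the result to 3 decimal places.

Under the Kimura two-parameter model, d = −½ ln(1 − 2P − Q) − ¼ ln(1 − 2Q).
1 − 2P − Q = 0.734, giving −½ ln(0.734) = 0.154623.
1 − 2Q = 0.716, giving −¼ ln(0.716) = 0.083519.
d = 0.154623 + 0.083519 = 0.238142.

0.238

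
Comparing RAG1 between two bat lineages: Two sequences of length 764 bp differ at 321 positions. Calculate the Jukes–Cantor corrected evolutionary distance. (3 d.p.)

p = 321/764 ≈ 0.420157.
d = −(3/4) ln(1 − 4p/3) = −0.75 ln(1 − 0.560209) = −0.75 ln(0.439791)
  = −0.75 × (-0.821456) = 0.616092 substitutions/site.

0.616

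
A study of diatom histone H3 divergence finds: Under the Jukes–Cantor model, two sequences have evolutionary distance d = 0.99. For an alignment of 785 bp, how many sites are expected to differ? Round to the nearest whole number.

Invert JC69: p = (3/4)(1 − e^(−4d/3)) = 0.75 × (1 − e^(-1.32)) = 0.75 × (1 − 0.267135) = 0.549649.
Expected differing sites = pL ≈ 0.549649 × 785 = 431.474465 ≈ 431.

431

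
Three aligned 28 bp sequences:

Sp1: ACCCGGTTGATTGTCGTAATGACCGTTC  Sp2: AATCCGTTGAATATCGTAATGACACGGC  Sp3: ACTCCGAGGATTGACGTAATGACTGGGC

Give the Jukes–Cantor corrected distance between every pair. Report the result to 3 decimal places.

d(Sp1,Sp2) = 0.420, d(Sp1,Sp3) = 0.360, d(Sp2,Sp3) = 0.360

Sp1–Sp2: 9/28 sites differ → p ≈ 0.321429, d = −0.75 ln(1 − 0.428572) = 0.419713 ≈ 0.420.
Sp1–Sp3: 8/28 sites differ → p ≈ 0.285714, d = −0.75 ln(1 − 0.380952) = 0.359679 ≈ 0.360.
Sp2–Sp3: 8/28 sites differ → p ≈ 0.285714, d = −0.75 ln(1 − 0.380952) = 0.359679 ≈ 0.360.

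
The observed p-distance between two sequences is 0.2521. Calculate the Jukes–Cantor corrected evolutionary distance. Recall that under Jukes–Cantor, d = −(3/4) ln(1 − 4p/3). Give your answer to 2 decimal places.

0.31

d = −(3/4) ln(1 − 4p/3) = −0.75 ln(1 − 0.336133) = −0.75 ln(0.663867)
  = −0.75 × (-0.409673) = 0.307255 substitutions/site.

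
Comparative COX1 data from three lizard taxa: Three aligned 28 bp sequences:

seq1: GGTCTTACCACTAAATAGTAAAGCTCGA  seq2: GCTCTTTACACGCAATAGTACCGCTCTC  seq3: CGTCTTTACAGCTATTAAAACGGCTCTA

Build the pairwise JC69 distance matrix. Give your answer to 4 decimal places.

seq1–seq2: 9/28 sites differ → p ≈ 0.321429, d = −0.75 ln(1 − 0.428572) = 0.419713 ≈ 0.4197.
seq1–seq3: 12/28 sites differ → p ≈ 0.428571, d = −0.75 ln(1 − 0.571428) = 0.635472 ≈ 0.6355.
seq2–seq3: 10/28 sites differ → p ≈ 0.357143, d = −0.75 ln(1 − 0.476191) = 0.484971 ≈ 0.4850.

d(seq1,seq2) = 0.4197, d(seq1,seq3) = 0.6355, d(seq2,seq3) = 0.4850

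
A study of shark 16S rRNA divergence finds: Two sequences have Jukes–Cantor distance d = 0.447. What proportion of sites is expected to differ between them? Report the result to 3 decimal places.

0.337

p = (3/4)(1 − e^(−4d/3)) = 0.75 × (1 − e^(-0.596)) = 0.75 × (1 − 0.551011) = 0.336742.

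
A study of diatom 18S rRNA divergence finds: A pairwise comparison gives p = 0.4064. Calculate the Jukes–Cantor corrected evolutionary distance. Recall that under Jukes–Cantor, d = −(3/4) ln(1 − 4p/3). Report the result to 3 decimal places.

d = −(3/4) ln(1 − 4p/3) = −0.75 ln(1 − 0.541867) = −0.75 ln(0.458133)
  = −0.75 × (-0.780596) = 0.585447 substitutions/site.

0.585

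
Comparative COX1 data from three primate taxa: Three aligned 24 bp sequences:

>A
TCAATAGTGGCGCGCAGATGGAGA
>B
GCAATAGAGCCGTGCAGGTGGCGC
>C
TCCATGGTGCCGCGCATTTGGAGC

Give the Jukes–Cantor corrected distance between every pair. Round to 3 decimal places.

d(A,B) = 0.369, d(A,C) = 0.304, d(B,C) = 0.441

A–B: 7/24 sites differ → p ≈ 0.291667, d = −0.75 ln(1 − 0.388889) = 0.369358 ≈ 0.369.
A–C: 6/24 sites differ → p = 0.25, d = −0.75 ln(1 − 0.333333) = 0.304098 ≈ 0.304.
B–C: 8/24 sites differ → p ≈ 0.333333, d = −0.75 ln(1 − 0.444444) = 0.440839 ≈ 0.441.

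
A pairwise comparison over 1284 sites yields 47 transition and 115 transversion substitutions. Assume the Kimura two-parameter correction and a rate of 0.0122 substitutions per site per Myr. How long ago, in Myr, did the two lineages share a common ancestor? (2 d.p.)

P = 47/1284 ≈ 0.036604 and Q = 115/1284 ≈ 0.089564.
Under the Kimura two-parameter model, d = −½ ln(1 − 2P − Q) − ¼ ln(1 − 2Q).
1 − 2P − Q = 0.837228, giving −½ ln(0.837228) = 0.088829.
1 − 2Q = 0.820872, giving −¼ ln(0.820872) = 0.049347.
d = 0.088829 + 0.049347 = 0.138176.
Under a molecular clock d = 2μt, so t = d/(2μ) = 0.138176 / (2 × 0.0122) = 5.66 Myr.

5.66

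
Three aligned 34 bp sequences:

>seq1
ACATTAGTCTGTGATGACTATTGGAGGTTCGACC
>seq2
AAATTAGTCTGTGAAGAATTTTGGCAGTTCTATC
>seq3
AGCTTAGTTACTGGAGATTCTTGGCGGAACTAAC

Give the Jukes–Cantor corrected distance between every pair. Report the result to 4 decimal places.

seq1–seq2: 8/34 sites differ → p ≈ 0.235294, d = −0.75 ln(1 − 0.313725) = 0.282358 ≈ 0.2824.
seq1–seq3: 14/34 sites differ → p ≈ 0.411765, d = −0.75 ln(1 − 0.54902) = 0.597249 ≈ 0.5972.
seq2–seq3: 12/34 sites differ → p ≈ 0.352941, d = −0.75 ln(1 − 0.470588) = 0.476991 ≈ 0.4770.

d(seq1,seq2) = 0.2824, d(seq1,seq3) = 0.5972, d(seq2,seq3) = 0.4770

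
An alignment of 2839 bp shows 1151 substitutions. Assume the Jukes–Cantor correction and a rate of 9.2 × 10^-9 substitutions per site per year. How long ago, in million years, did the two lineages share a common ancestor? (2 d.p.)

p = 1151/2839 ≈ 0.405424.
d = −(3/4) ln(1 − 4p/3) = −0.75 ln(1 − 0.540565) = −0.75 ln(0.459435)
  = −0.75 × (-0.777758) = 0.583319 substitutions/site.
Under a molecular clock d = 2μt, so t = d/(2μ) = 0.583319 / (2 × 9.2 × 10^-9) = 31.70 million years.

31.70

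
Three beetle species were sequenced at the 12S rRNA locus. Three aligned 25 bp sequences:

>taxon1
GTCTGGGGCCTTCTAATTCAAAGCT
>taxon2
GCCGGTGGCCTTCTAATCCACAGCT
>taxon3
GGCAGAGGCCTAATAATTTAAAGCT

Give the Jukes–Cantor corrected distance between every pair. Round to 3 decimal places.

taxon1–taxon2: 5/25 sites differ → p = 0.2, d = −0.75 ln(1 − 0.266667) = 0.232617 ≈ 0.233.
taxon1–taxon3: 6/25 sites differ → p = 0.24, d = −0.75 ln(1 − 0.32) = 0.289247 ≈ 0.289.
taxon2–taxon3: 8/25 sites differ → p = 0.32, d = −0.75 ln(1 − 0.426667) = 0.417216 ≈ 0.417.

d(taxon1,taxon2) = 0.233, d(taxon1,taxon3) = 0.289, d(taxon2,taxon3) = 0.417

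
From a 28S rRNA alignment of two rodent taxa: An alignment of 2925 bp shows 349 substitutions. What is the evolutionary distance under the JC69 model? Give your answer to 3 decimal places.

0.130

p = 349/2925 ≈ 0.119316.
d = −(3/4) ln(1 − 4p/3) = −0.75 ln(1 − 0.159088) = −0.75 ln(0.840912)
  = −0.75 × (-0.173268) = 0.129951 substitutions/site.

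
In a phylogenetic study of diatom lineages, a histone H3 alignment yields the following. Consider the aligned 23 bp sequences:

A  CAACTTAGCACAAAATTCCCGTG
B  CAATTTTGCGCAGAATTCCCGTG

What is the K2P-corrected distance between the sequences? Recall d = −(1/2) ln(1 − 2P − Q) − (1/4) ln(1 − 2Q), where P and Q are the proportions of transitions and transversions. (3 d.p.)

0.204

Of 23 sites, 3 differences are transitions and 1 are transversions, so P = 3/23 ≈ 0.130435 and Q = 1/23 ≈ 0.043478.
Under the Kimura two-parameter model, d = −½ ln(1 − 2P − Q) − ¼ ln(1 − 2Q).
1 − 2P − Q = 0.695652, giving −½ ln(0.695652) = 0.181453.
1 − 2Q = 0.913044, giving −¼ ln(0.913044) = 0.022743.
d = 0.181453 + 0.022743 = 0.204196.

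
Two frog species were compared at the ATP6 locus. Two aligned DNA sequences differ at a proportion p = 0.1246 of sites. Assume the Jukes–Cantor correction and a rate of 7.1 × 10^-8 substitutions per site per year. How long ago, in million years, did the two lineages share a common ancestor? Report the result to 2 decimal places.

0.96

d = −(3/4) ln(1 − 4p/3) = −0.75 ln(1 − 0.166133) = −0.75 ln(0.833867)
  = −0.75 × (-0.181681) = 0.136261 substitutions/site.
Under a molecular clock d = 2μt, so t = d/(2μ) = 0.136261 / (2 × 7.1 × 10^-8) = 0.96 million years.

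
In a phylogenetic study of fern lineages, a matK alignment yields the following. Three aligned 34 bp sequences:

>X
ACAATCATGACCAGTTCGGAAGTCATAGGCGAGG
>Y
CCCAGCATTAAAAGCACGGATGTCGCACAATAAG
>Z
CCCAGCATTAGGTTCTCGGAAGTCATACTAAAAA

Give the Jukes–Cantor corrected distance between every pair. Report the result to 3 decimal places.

X–Y: 16/34 sites differ → p ≈ 0.470588, d = −0.75 ln(1 − 0.627451) = 0.740540 ≈ 0.741.
X–Z: 15/34 sites differ → p ≈ 0.441176, d = −0.75 ln(1 − 0.588235) = 0.665477 ≈ 0.665.
Y–Z: 11/34 sites differ → p ≈ 0.323529, d = −0.75 ln(1 − 0.431372) = 0.423397 ≈ 0.423.

d(X,Y) = 0.741, d(X,Z) = 0.665, d(Y,Z) = 0.423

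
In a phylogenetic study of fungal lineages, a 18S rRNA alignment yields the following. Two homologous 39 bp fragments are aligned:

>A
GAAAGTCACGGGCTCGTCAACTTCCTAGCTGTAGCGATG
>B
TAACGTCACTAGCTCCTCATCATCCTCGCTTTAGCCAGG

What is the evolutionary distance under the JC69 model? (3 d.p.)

The sequences differ at 11 of 39 sites, so p = 11/39 ≈ 0.282051.
d = −(3/4) ln(1 − 4p/3) = −0.75 ln(1 − 0.376068) = −0.75 ln(0.623932)
  = −0.75 × (-0.471714) = 0.353786 substitutions/site.

0.354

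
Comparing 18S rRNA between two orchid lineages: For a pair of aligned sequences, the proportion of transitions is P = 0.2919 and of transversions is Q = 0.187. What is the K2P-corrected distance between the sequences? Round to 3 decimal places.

0.854

Under the Kimura two-parameter model, d = −½ ln(1 − 2P − Q) − ¼ ln(1 − 2Q).
1 − 2P − Q = 0.2292, giving −½ ln(0.2292) = 0.736580.
1 − 2Q = 0.626, giving −¼ ln(0.626) = 0.117101.
d = 0.736580 + 0.117101 = 0.853681.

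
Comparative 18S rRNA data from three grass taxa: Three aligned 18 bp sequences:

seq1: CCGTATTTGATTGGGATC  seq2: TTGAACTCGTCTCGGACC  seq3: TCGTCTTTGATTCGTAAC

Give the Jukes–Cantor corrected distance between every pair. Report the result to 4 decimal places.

seq1–seq2: 9/18 sites differ → p = 0.5, d = −0.75 ln(1 − 0.666667) = 0.823960 ≈ 0.8240.
seq1–seq3: 5/18 sites differ → p ≈ 0.277778, d = −0.75 ln(1 − 0.370371) = 0.346968 ≈ 0.3470.
seq2–seq3: 9/18 sites differ → p = 0.5, d = −0.75 ln(1 − 0.666667) = 0.823960 ≈ 0.8240.

d(seq1,seq2) = 0.8240, d(seq1,seq3) = 0.3470, d(seq2,seq3) = 0.8240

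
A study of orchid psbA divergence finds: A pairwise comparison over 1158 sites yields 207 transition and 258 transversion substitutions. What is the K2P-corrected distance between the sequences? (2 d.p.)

0.58

P = 207/1158 ≈ 0.178756 and Q = 258/1158 ≈ 0.222798.
Under the Kimura two-parameter model, d = −½ ln(1 − 2P − Q) − ¼ ln(1 − 2Q).
1 − 2P − Q = 0.41969, giving −½ ln(0.41969) = 0.434119.
1 − 2Q = 0.554404, giving −¼ ln(0.554404) = 0.147465.
d = 0.434119 + 0.147465 = 0.581584.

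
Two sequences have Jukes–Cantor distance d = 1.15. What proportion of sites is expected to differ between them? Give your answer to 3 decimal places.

p = (3/4)(1 − e^(−4d/3)) = 0.75 × (1 − e^(-1.533333)) = 0.75 × (1 − 0.215815) = 0.588139.

0.588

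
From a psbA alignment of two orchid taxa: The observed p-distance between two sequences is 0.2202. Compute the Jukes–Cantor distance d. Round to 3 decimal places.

d = −(3/4) ln(1 − 4p/3) = −0.75 ln(1 − 0.2936) = −0.75 ln(0.7064)
  = −0.75 × (-0.347574) = 0.260681 substitutions/site.

0.261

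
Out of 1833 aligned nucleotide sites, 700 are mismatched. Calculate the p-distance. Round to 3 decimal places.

0.382

p = 700/1833 = 0.381887… ≈ 0.382 (to 3 d.p.).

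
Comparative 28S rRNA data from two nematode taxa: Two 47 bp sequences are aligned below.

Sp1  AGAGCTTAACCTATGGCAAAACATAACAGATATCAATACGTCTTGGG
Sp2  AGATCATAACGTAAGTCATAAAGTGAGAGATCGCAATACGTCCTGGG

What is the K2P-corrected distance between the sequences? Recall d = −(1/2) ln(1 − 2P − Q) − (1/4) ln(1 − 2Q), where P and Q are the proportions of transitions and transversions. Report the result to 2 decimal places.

0.35

Of 47 sites, 3 differences are transitions and 10 are transversions, so P = 3/47 ≈ 0.06383 and Q = 10/47 ≈ 0.212766.
Under the Kimura two-parameter model, d = −½ ln(1 − 2P − Q) − ¼ ln(1 − 2Q).
1 − 2P − Q = 0.659574, giving −½ ln(0.659574) = 0.208081.
1 − 2Q = 0.574468, giving −¼ ln(0.574468) = 0.138578.
d = 0.208081 + 0.138578 = 0.346659.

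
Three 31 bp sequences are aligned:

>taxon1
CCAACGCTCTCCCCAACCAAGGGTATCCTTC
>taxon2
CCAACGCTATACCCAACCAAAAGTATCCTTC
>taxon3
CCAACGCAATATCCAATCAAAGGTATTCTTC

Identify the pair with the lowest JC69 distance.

taxon1–taxon2: 4/31 differ, p = 0.129, d = 0.142.
taxon1–taxon3: 7/31 differ, p = 0.226, d = 0.269.
taxon2–taxon3: 5/31 differ, p = 0.161, d = 0.182.
The smallest distance is between taxon1 and taxon2.

taxon1 and taxon2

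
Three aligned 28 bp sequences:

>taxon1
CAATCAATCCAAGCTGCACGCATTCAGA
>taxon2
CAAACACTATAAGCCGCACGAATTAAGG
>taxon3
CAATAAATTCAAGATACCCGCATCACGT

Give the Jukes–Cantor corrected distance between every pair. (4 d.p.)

taxon1–taxon2: 8/28 sites differ → p ≈ 0.285714, d = −0.75 ln(1 − 0.380952) = 0.359679 ≈ 0.3597.
taxon1–taxon3: 9/28 sites differ → p ≈ 0.321429, d = −0.75 ln(1 − 0.428572) = 0.419713 ≈ 0.4197.
taxon2–taxon3: 13/28 sites differ → p ≈ 0.464286, d = −0.75 ln(1 − 0.619048) = 0.723811 ≈ 0.7238.

d(taxon1,taxon2) = 0.3597, d(taxon1,taxon3) = 0.4197, d(taxon2,taxon3) = 0.7238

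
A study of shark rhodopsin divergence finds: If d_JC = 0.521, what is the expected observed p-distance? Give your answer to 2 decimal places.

0.38

p = (3/4)(1 − e^(−4d/3)) = 0.75 × (1 − e^(-0.694667)) = 0.75 × (1 − 0.499241) = 0.375569.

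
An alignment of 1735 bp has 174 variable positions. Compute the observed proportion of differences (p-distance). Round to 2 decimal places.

0.10

p = 174/1735 = 0.100288… ≈ 0.10 (to 2 d.p.).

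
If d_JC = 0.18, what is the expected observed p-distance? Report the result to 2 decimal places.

0.16

p = (3/4)(1 − e^(−4d/3)) = 0.75 × (1 − e^(-0.24)) = 0.75 × (1 − 0.786628) = 0.160029.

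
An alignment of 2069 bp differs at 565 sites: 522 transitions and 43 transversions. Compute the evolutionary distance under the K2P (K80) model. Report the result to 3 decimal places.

P = 522/2069 ≈ 0.252296 and Q = 43/2069 ≈ 0.020783.
Under the Kimura two-parameter model, d = −½ ln(1 − 2P − Q) − ¼ ln(1 − 2Q).
1 − 2P − Q = 0.474625, giving −½ ln(0.474625) = 0.372615.
1 − 2Q = 0.958434, giving −¼ ln(0.958434) = 0.010614.
d = 0.372615 + 0.010614 = 0.383229.

0.383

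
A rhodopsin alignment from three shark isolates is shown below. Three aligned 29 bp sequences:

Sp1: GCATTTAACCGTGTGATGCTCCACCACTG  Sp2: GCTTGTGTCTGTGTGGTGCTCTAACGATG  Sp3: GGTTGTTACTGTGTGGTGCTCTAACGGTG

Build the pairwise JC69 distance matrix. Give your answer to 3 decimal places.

Sp1–Sp2: 10/29 sites differ → p ≈ 0.344828, d = −0.75 ln(1 − 0.459771) = 0.461822 ≈ 0.462.
Sp1–Sp3: 10/29 sites differ → p ≈ 0.344828, d = −0.75 ln(1 − 0.459771) = 0.461822 ≈ 0.462.
Sp2–Sp3: 4/29 sites differ → p ≈ 0.137931, d = −0.75 ln(1 − 0.183908) = 0.152421 ≈ 0.152.

d(Sp1,Sp2) = 0.462, d(Sp1,Sp3) = 0.462, d(Sp2,Sp3) = 0.152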